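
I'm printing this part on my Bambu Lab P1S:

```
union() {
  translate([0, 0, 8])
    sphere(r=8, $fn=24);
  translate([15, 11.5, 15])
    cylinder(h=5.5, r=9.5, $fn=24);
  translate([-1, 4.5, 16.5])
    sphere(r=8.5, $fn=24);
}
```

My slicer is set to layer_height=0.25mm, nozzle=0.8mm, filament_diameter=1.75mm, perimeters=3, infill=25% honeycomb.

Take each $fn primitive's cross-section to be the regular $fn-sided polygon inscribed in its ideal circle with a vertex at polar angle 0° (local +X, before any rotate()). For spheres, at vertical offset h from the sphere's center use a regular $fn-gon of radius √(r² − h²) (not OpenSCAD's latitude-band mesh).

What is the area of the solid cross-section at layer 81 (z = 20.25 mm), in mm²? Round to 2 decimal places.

At z = 20.25 mm: the sphere is not intersected at this z (|z−center|=12.250 > r=8); the r=9.5 cylinder at (15, 11.5) gives a regular 24-gon of circumradius 9.5 (constant along its height) (area = (24/2)·9.500²·sin(360°/24) = 280.30 mm²); the sphere at (-1, 4.5): section is a regular 24-gon, circumradius = √(r²−h²) = √(8.5²−3.75²) = 7.628 (area = (24/2)·7.628²·sin(360°/24) = 180.72 mm²); Taking the union: the 2 present regions are separate (no shared area or edge), so areas and boundary lengths simply add and each stays a separate island — area = 461.02 mm². Overall, the cross-section has 2 separate islands. Net area = 461.02 mm².

461.02 mm²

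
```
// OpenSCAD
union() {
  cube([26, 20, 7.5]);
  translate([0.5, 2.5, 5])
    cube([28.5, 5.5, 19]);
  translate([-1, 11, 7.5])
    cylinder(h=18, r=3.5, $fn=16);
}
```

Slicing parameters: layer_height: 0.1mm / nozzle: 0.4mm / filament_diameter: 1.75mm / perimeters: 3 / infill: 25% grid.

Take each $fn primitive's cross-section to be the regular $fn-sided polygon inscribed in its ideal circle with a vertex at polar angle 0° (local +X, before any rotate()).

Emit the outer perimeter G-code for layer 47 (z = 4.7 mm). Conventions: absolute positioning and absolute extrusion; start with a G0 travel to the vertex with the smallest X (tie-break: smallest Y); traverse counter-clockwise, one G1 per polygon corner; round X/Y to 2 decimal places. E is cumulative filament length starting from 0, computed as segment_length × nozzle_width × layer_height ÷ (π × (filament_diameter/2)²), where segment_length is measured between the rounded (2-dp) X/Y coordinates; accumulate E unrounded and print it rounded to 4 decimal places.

G0 X0.00 Y0.00 Z4.70
G1 X26.00 Y0.00 E0.4324
G1 X26.00 Y20.00 E0.7650
G1 X0.00 Y20.00 E1.1974
G1 X0.00 Y0.00 E1.5300

At z = 4.7 mm: the 26×20 cube contributes its full rectangle; the cube at (0.5, 2.5) does not reach this height (z outside [5, 24]); the cylinder at (-1, 11) does not reach this height (z outside [7.5, 25.5]); Merging all regions: only the 26×20 cube is present, so the union is just that shape — 1 connected region. The outline is a single polygon with 4 vertices. Extrusion per mm of travel: 0.4 × 0.1 / (π × 0.875²) = 0.016630. Accumulating E over each segment gives final E = 1.5300.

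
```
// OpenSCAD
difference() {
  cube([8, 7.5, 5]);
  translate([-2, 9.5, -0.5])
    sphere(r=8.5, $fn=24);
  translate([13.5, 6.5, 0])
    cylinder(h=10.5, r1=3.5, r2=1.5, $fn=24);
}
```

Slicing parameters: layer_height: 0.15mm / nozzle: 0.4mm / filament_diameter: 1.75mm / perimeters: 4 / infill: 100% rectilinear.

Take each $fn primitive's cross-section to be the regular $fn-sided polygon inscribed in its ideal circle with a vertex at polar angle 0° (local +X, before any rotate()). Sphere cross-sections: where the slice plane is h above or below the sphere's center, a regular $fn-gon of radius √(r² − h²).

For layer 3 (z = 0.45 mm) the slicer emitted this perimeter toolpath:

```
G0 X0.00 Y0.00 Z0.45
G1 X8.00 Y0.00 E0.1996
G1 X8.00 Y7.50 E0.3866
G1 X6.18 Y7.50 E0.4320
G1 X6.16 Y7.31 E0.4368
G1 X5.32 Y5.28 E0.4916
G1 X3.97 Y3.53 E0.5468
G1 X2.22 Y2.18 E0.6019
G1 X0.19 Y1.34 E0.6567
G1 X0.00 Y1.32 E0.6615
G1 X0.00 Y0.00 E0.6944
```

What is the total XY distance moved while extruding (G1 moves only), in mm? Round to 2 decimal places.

Sum the Euclidean lengths of each G1 segment: total = 27.84 mm.

27.84 mm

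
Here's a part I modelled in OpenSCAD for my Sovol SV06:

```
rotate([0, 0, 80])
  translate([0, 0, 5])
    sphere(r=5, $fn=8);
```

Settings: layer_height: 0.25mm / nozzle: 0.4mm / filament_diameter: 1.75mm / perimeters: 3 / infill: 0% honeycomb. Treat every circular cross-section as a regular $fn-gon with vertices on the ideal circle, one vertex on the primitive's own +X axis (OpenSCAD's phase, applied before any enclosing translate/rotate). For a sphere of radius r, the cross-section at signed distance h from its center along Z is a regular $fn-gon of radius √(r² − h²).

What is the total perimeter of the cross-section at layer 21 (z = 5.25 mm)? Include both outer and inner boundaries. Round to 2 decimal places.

At z = 5.25 mm: the r=5 sphere slices to a regular 8-gon of circumradius 4.994 (√(r²−h²) with h=0.25 from center) (perimeter = 2·8·4.994·sin(180°/8) = 30.58 mm); (whole slice rotated 80° about Z — lengths, areas and connectivity unchanged). Overall, the cross-section is a single solid region. Total boundary length (outer) = 30.58 mm.

30.58 mm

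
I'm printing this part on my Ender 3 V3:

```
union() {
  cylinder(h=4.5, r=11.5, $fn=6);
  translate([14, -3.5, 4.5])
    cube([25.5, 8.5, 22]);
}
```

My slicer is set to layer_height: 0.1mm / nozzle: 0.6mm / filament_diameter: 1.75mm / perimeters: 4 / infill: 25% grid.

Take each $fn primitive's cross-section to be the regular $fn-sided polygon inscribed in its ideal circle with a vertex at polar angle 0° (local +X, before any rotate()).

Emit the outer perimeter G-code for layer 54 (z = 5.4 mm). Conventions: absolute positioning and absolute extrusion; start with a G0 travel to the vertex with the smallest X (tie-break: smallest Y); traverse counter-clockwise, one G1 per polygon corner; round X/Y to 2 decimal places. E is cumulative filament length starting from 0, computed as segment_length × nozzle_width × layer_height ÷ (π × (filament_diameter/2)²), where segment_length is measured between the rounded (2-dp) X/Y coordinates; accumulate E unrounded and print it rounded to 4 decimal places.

At z = 5.4 mm: the cylinder is not intersected at this z (z outside [0, 4.5]); the cube at (14, -3.5) (footprint 25.5×8.5) is included at this height; Taking the union: only the 25.5×8.5 cube at (14, -3.5) is present, so the union is just that shape — 1 connected region. The outline is a single polygon with 4 vertices. Extrusion per mm of travel: 0.6 × 0.1 / (π × 0.875²) = 0.024945. Accumulating E over each segment gives final E = 1.6963.

G0 X14.00 Y-3.50 Z5.40
G1 X39.50 Y-3.50 E0.6361
G1 X39.50 Y5.00 E0.8481
G1 X14.00 Y5.00 E1.4842
G1 X14.00 Y-3.50 E1.6963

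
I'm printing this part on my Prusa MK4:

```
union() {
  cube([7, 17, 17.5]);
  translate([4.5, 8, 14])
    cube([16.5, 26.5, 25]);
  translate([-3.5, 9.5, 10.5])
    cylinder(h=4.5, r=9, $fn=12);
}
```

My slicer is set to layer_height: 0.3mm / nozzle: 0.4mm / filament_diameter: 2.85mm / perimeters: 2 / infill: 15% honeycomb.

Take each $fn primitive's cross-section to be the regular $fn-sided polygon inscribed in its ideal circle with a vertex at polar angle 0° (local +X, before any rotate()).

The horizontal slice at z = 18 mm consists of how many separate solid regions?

1

At z = 18 mm: the cube is not intersected at this z (z outside [0, 17.5]); the cube at (4.5, 8) is present — its section is the full 16.5×26.5 rectangle; the cylinder at (-3.5, 9.5) is not intersected at this z (z outside [10.5, 15]); Merging all regions: only the 16.5×26.5 cube at (4.5, 8) is present, so the union is just that shape — 1 connected region. The result has 1 disconnected region.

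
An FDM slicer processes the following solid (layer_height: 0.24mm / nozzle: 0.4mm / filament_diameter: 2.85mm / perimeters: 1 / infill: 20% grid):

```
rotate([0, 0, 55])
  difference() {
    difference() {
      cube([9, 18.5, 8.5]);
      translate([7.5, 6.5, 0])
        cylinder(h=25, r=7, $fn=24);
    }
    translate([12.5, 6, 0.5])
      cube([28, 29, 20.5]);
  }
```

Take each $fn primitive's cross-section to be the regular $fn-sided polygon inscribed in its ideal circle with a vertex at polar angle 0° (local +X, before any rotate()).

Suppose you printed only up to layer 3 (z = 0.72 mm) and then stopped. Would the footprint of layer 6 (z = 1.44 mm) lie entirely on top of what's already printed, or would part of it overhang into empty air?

Compare the two slices. At z = 0.72: the cube is present — its section is the full 9×18.5 rectangle (area 166.50 mm²); the r=7 cylinder at (7.5, 6.5) gives a regular 24-gon of circumradius 7 (constant along its height) (area = (24/2)·7.000²·sin(360°/24) = 152.19 mm²); Taking the first minus the rest: starting from the 9×18.5 cube (166.50 mm²), the r=7 cylinder at (7.5, 6.5) partially overlaps it — only the 95.42 mm² overlap (of its 152.19 mm²) is removed, clipping the outline — area = 71.08 mm²; the cube at (12.5, 6) (footprint 28×29) is included at this height (area 812.00 mm²); Taking the first minus the rest: starting from the result so far (71.08 mm²), the 28×29 cube at (12.5, 6) misses the remaining region (no effect) — area = 71.08 mm²; (whole slice rotated 55° about Z — lengths, areas and connectivity unchanged). At z = 1.44: the cube is present — its section is the full 9×18.5 rectangle (area 166.50 mm²); the r=7 cylinder at (7.5, 6.5) gives a regular 24-gon of circumradius 7 (constant along its height) (area = (24/2)·7.000²·sin(360°/24) = 152.19 mm²); After the difference (first − rest): starting from the 9×18.5 cube (166.50 mm²), the r=7 cylinder at (7.5, 6.5) partially overlaps it — only the 95.42 mm² overlap (of its 152.19 mm²) is removed, clipping the outline — area = 71.08 mm²; the cube at (12.5, 6) (footprint 28×29) is included at this height (area 812.00 mm²); Taking the first minus the rest: starting from that combined region (71.08 mm²), the 28×29 cube at (12.5, 6) misses the remaining region (no effect) — area = 71.08 mm²; (rotated 55° about Z; rotation is an isometry so areas/perimeters/island counts are preserved). Checking containment: the cross-section at z = 1.44 is a subset of the cross-section at z = 0.72.

entirely on top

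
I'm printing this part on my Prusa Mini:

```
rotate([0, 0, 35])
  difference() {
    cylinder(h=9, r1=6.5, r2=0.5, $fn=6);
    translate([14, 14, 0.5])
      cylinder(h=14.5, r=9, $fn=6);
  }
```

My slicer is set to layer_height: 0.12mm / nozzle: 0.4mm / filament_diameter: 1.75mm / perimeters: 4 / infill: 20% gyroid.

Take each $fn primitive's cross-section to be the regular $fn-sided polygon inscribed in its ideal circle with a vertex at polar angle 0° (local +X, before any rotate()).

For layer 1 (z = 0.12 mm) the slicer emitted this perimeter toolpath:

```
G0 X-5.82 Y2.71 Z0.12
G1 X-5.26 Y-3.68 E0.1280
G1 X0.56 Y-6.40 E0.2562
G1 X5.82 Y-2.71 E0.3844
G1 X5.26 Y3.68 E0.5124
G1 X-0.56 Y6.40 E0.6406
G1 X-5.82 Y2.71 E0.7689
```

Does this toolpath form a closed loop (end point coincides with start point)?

Start point (G0): (-5.82, 2.71). End point (last G1): the path returns to the start — closed.

yes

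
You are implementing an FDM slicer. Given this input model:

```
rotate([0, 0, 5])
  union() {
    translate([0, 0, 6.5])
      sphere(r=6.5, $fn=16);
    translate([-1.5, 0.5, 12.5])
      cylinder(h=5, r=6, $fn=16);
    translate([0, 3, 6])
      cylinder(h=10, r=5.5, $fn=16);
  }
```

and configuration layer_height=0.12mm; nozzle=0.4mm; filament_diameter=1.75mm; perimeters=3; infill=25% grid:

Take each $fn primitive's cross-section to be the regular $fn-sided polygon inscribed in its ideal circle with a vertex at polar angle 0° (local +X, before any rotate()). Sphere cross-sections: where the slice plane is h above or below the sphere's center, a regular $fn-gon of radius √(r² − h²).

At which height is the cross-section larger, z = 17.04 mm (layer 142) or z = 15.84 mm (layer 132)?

layer 132 (z = 15.84 mm)

Layer 142 (z = 17.04): the sphere is absent (|z−center|=10.540 > r=6.5); the r=6 cylinder at (-1.5, 0.5) gives a regular 16-gon of circumradius 6 (constant along its height) (area = (16/2)·6.000²·sin(360°/16) = 110.21 mm²); the cylinder at (0, 3) does not reach this height (z outside [6, 16]); Merging all regions: only the r=6 cylinder at (-1.5, 0.5) is present, so the union is just that shape — area = 110.21 mm²; (rotated 5° about Z; rotation is an isometry so areas/perimeters/island counts are preserved). So its area = 110.21 mm². Layer 132 (z = 15.84): the sphere is not intersected at this z (|z−center|=9.340 > r=6.5); the r=6 cylinder at (-1.5, 0.5) contributes a regular 16-gon of circumradius 6 (area = (16/2)·6.000²·sin(360°/16) = 110.21 mm²); the cylinder at (0, 3): section is a regular 16-gon, circumradius r=5.5 (area = (16/2)·5.500²·sin(360°/16) = 92.61 mm²); Taking the union: the regions partially overlap — summed areas 202.82 mm² minus the doubly-counted overlap 68.22 mm² gives 134.61 mm² — area = 134.61 mm²; (rotated 5° about Z; rotation is an isometry so areas/perimeters/island counts are preserved). So its area = 134.61 mm². Layer 132 is larger (134.61 vs 110.21 mm²).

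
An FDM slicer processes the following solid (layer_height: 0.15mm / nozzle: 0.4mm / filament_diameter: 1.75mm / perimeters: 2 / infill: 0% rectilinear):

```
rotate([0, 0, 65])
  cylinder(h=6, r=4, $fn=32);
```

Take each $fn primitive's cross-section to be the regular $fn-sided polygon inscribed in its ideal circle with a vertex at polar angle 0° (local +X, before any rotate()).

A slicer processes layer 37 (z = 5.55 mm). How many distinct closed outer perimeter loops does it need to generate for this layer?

1

At z = 5.55 mm: the cylinder: section is a regular 32-gon, circumradius r=4; (rotated 65° about Z; rotation is an isometry so areas/perimeters/island counts are preserved). The result has 1 disconnected region.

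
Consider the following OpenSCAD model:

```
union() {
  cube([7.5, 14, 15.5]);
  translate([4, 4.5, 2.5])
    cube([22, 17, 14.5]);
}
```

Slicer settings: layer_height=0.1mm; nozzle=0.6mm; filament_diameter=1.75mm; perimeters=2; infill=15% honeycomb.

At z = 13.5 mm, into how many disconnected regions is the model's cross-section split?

1

At z = 13.5 mm: the 7.5×14 cube contributes its full rectangle; the cube at (4, 4.5) is present — its section is the full 22×17 rectangle; Combining (union): the regions partially overlap (shared area 33.25 mm²), so overlapping operands fuse into one piece — 1 connected region. The result has 1 disconnected region.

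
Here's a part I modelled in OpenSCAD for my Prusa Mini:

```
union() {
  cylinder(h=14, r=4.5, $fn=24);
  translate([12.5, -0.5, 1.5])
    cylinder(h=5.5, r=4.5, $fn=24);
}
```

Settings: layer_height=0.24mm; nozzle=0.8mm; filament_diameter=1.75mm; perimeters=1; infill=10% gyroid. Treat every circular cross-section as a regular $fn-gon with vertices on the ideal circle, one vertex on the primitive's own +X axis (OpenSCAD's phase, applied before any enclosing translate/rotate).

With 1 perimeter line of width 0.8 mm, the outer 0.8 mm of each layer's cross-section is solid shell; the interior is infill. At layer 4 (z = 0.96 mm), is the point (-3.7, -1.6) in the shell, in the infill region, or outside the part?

At z = 0.96 mm: the r=4.5 cylinder gives a regular 24-gon of circumradius 4.5 (constant along its height); the cylinder at (12.5, -0.5) does not reach this height (z outside [1.5, 7]); Merging all regions: only the r=4.5 cylinder is present, so the union is just that shape — 1 connected region. Overall, the cross-section is a single solid region. The nearest boundary edge runs (-4.35, -1.16)→(-3.90, -2.25); distance from the point to it = 0.43 mm. The point is inside the cross-section, 0.43 mm from the nearest boundary — within the 0.8 mm shell band (1 × 0.8).

shell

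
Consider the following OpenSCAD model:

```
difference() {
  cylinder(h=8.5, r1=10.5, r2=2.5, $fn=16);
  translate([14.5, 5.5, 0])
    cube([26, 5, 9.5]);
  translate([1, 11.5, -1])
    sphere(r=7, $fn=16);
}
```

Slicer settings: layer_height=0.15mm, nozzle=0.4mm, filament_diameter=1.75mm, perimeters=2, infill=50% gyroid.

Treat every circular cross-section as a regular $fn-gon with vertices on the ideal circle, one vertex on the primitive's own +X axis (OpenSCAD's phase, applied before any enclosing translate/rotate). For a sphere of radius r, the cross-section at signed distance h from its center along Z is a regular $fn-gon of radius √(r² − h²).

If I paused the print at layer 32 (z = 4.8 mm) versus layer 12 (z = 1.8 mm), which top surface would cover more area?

Layer 32 (z = 4.8): the cone contributes a regular 16-gon of circumradius 5.982 (interpolated between r1=10.5 and r2=2.5 at t=0.565) (area = (16/2)·5.982²·sin(360°/16) = 109.57 mm²); the cube at (14.5, 5.5) (footprint 26×5) is included at this height (area 130.00 mm²); the sphere at (1, 11.5): section is a regular 16-gon, circumradius = √(r²−h²) = √(7²−5.8²) = 3.919 (area = (16/2)·3.919²·sin(360°/16) = 47.02 mm²); After the difference (first − rest): starting from the cone (109.57 mm²), the 26×5 cube at (14.5, 5.5) misses the remaining region (no effect); the r=7 sphere at (1, 11.5) misses the remaining region (no effect) — area = 109.57 mm². So its area = 109.57 mm². Layer 12 (z = 1.8): the cone (r1=10.5→r2=2.5) has section circumradius 8.806 here — a regular 16-gon (area = (16/2)·8.806²·sin(360°/16) = 237.40 mm²); the cube at (14.5, 5.5) is present — its section is the full 26×5 rectangle (area 130.00 mm²); the r=7 sphere at (1, 11.5) contributes a regular 16-gon of circumradius √(7²−2.8²) = 6.416 (area = (16/2)·6.416²·sin(360°/16) = 126.01 mm²); After the difference (first − rest): starting from the cone (237.40 mm²), the 26×5 cube at (14.5, 5.5) misses the remaining region (no effect); the r=7 sphere at (1, 11.5) partially overlaps it — only the 22.53 mm² overlap (of its 126.01 mm²) is removed, clipping the outline — area = 214.87 mm². So its area = 214.87 mm². Layer 12 is larger (214.87 vs 109.57 mm²).

layer 12 (z = 1.8 mm)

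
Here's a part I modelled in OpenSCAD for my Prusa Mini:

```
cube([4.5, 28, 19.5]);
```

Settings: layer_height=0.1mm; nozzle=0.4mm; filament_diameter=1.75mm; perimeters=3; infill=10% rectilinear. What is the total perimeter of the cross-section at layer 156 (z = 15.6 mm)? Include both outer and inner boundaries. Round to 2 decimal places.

At z = 15.6 mm: the cube is present — its section is the full 4.5×28 rectangle (perimeter 65.00 mm). Overall, the cross-section is a single solid region. Total boundary length (outer) = 65.00 mm.

65.00 mm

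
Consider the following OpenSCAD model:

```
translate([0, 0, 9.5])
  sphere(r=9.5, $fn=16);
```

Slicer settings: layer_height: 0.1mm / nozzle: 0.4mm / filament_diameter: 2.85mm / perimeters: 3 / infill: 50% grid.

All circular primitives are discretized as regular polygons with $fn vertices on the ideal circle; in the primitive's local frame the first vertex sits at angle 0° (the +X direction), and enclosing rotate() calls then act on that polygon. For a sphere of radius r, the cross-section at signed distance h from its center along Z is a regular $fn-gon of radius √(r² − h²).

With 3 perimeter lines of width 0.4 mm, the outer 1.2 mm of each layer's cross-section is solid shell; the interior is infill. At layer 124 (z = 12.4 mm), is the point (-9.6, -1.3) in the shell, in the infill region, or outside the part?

At z = 12.4 mm: the r=9.5 sphere contributes a regular 16-gon of circumradius √(9.5²−2.9²) = 9.047. Overall, the cross-section is a single solid region. The nearest boundary edge runs (-9.05, 0.00)→(-8.36, -3.46); distance from the point to it = 0.80 mm. The point is not inside any of the regions above, so it lies outside the cross-section (0.80 mm from the nearest boundary).

outside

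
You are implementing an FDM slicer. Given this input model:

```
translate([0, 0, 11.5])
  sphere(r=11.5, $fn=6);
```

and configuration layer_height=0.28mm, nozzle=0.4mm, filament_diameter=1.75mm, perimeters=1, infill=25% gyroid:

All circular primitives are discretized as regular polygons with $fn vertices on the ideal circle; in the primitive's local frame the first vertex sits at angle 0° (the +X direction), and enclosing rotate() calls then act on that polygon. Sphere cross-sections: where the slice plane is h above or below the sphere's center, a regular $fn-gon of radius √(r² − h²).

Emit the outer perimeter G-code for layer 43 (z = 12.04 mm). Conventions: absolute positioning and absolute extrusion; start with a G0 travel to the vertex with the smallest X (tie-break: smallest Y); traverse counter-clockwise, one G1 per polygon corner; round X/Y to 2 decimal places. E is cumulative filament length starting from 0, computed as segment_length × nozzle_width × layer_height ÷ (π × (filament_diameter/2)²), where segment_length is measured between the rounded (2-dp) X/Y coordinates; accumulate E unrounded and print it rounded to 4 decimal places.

G0 X-11.49 Y0.00 Z12.04
G1 X-5.74 Y-9.95 E0.5351
G1 X5.74 Y-9.95 E1.0697
G1 X11.49 Y0.00 E1.6048
G1 X5.74 Y9.95 E2.1399
G1 X-5.74 Y9.95 E2.6745
G1 X-11.49 Y0.00 E3.2096

At z = 12.04 mm: the sphere: section is a regular 6-gon, circumradius = √(r²−h²) = √(11.5²−0.54²) = 11.487. The outline is a single polygon with 6 vertices. Extrusion per mm of travel: 0.4 × 0.28 / (π × 0.875²) = 0.046564. Accumulating E over each segment gives final E = 3.2096.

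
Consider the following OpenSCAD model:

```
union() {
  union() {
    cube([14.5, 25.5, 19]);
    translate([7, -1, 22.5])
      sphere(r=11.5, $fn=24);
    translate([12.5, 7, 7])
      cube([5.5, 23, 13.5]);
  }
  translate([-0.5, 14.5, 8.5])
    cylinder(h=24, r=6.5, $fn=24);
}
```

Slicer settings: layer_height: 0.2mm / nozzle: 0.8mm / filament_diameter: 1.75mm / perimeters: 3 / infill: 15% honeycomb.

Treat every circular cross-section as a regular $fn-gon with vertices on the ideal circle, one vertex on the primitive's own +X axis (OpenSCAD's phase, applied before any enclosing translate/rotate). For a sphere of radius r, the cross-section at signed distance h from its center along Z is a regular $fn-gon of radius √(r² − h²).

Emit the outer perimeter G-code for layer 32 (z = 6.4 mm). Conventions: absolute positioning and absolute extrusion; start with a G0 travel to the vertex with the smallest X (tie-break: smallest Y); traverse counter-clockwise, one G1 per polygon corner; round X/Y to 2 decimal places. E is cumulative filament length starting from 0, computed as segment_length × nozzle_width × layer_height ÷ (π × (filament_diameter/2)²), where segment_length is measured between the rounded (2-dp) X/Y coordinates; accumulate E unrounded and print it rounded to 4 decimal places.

At z = 6.4 mm: the 14.5×25.5 cube contributes its full rectangle; the sphere at (7, -1) is absent (|z−center|=16.100 > r=11.5); the cube at (12.5, 7) is absent (z outside [7, 20.5]); Combining (union): only the 14.5×25.5 cube is present, so the union is just that shape — 1 connected region; the cylinder at (-0.5, 14.5) does not reach this height (z outside [8.5, 32.5]); Taking the union: only the result so far is present, so the union is just that shape — 1 connected region. The outline is a single polygon with 4 vertices. Extrusion per mm of travel: 0.8 × 0.2 / (π × 0.875²) = 0.066520. Accumulating E over each segment gives final E = 5.3216.

G0 X0.00 Y0.00 Z6.40
G1 X14.50 Y0.00 E0.9645
G1 X14.50 Y25.50 E2.6608
G1 X0.00 Y25.50 E3.6254
G1 X0.00 Y0.00 E5.3216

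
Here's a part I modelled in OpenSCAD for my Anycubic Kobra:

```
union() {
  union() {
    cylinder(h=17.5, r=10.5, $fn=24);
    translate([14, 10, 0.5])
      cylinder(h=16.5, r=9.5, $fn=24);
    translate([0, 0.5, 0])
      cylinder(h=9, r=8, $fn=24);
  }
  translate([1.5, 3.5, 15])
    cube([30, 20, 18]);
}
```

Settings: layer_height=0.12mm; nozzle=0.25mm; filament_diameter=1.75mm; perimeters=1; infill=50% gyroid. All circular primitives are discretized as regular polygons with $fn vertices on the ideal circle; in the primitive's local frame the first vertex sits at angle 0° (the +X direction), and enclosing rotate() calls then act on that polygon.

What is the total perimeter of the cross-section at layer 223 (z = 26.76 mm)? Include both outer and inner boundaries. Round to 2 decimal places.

At z = 26.76 mm: the cylinder does not reach this height (z outside [0, 17.5]); the cylinder at (14, 10) is absent (z outside [0.5, 17]); the cylinder at (0, 0.5) is not intersected at this z (z outside [0, 9]); Merging all regions: nothing is present at this height; the 30×20 cube at (1.5, 3.5) contributes its full rectangle (perimeter 100.00 mm); Combining (union): only the 30×20 cube at (1.5, 3.5) is present, so the union is just that shape — boundary = 100.00 mm. Overall, the cross-section is a single solid region. Total boundary length (outer) = 100.00 mm.

100.00 mm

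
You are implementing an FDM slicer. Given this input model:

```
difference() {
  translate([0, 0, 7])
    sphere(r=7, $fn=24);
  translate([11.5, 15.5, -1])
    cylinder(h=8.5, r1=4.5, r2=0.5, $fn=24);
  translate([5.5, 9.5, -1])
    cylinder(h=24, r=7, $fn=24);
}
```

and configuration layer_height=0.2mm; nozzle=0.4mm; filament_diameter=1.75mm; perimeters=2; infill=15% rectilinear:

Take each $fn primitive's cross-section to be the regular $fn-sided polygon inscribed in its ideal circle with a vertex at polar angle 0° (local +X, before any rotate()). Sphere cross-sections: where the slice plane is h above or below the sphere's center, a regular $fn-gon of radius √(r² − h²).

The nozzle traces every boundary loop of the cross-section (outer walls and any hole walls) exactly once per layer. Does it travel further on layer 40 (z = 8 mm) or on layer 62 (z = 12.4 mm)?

layer 40 (z = 8 mm)

Layer 40 (z = 8): the sphere: section is a regular 24-gon, circumradius = √(r²−h²) = √(7²−1²) = 6.928 (perimeter = 2·24·6.928·sin(180°/24) = 43.41 mm); the cone at (11.5, 15.5) does not reach this height (z outside [-1, 7.5]); the r=7 cylinder at (5.5, 9.5) contributes a regular 24-gon of circumradius 7 (perimeter = 2·24·7.000·sin(180°/24) = 43.86 mm); Taking the first minus the rest: starting from the r=7 sphere, the r=7 cylinder at (5.5, 9.5) partially overlaps it — only the 16.53 mm² overlap (of its 152.19 mm²) is removed, clipping the outline — boundary = 43.39 mm. So its perimeter = 43.39 mm. Layer 62 (z = 12.4): the r=7 sphere contributes a regular 24-gon of circumradius √(7²−5.4²) = 4.454 (perimeter = 2·24·4.454·sin(180°/24) = 27.91 mm); the cone at (11.5, 15.5) is not intersected at this z (z outside [-1, 7.5]); the r=7 cylinder at (5.5, 9.5) contributes a regular 24-gon of circumradius 7 (perimeter = 2·24·7.000·sin(180°/24) = 43.86 mm); Taking the first minus the rest: starting from the r=7 sphere, the r=7 cylinder at (5.5, 9.5) partially overlaps it — only the 0.80 mm² overlap (of its 152.19 mm²) is removed, clipping the outline — boundary = 27.86 mm. So its perimeter = 27.86 mm. Layer 40 is larger (43.39 vs 27.86 mm).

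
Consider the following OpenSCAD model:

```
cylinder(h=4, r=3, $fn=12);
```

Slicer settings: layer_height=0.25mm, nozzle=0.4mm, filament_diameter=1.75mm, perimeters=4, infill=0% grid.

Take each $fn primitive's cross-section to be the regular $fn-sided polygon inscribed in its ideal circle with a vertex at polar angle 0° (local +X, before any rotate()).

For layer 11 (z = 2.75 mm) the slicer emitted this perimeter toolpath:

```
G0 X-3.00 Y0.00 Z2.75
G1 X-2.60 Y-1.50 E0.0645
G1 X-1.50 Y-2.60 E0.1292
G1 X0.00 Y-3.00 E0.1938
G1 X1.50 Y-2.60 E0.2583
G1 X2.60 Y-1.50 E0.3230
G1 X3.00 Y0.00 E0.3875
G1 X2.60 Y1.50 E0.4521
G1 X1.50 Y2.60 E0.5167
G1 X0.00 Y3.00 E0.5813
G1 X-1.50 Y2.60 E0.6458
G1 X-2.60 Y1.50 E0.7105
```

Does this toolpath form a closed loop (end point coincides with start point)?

Start point (G0): (-3.00, 0.00). End point (last G1): the path does not return to the start — open.

no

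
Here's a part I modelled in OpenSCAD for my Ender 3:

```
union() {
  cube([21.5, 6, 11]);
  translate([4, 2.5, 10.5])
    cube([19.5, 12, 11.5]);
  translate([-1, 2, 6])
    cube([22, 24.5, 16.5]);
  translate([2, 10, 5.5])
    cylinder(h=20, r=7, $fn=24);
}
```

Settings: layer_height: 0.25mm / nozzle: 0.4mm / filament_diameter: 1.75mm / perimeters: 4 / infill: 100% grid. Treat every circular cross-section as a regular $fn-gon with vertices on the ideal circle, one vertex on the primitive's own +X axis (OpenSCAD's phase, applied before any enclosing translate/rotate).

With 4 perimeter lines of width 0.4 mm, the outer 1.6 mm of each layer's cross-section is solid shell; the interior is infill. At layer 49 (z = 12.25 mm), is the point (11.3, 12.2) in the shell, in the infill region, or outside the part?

infill

At z = 12.25 mm: the cube is not intersected at this z (z outside [0, 11]); the 19.5×12 cube at (4, 2.5) contributes its full rectangle; the cube at (-1, 2) is present — its section is the full 22×24.5 rectangle; the cylinder at (2, 10): section is a regular 24-gon, circumradius r=7; Merging all regions: the regions partially overlap (shared area 320.51 mm²), so overlapping operands fuse into one piece — 1 connected region. Overall, the cross-section is a single solid region. The nearest boundary edge runs (21.00, 26.50)→(21.00, 14.50); distance from the point to it = 9.97 mm. The point is inside the cross-section and 9.97 mm from the nearest boundary — more than the 1.6 mm shell width (4 × 0.4), so it's in the infill interior.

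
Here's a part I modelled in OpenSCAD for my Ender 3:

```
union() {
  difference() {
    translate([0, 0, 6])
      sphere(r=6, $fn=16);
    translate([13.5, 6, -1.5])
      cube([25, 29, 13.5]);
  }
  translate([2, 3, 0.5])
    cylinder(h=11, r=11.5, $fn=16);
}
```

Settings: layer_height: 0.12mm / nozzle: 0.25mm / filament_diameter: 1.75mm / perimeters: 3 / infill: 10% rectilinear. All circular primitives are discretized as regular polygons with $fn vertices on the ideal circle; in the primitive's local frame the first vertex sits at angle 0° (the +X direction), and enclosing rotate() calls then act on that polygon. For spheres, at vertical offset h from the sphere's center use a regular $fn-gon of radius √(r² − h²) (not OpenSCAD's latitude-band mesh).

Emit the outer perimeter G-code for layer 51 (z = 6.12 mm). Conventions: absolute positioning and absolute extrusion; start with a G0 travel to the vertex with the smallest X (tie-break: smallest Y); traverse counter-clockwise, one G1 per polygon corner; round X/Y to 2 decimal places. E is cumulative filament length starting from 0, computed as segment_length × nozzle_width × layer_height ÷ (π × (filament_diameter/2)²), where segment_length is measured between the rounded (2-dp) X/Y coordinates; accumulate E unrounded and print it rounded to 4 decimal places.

At z = 6.12 mm: the sphere: section is a regular 16-gon, circumradius = √(r²−h²) = √(6²−0.12²) = 5.999; the 25×29 cube at (13.5, 6) contributes its full rectangle; Taking the first minus the rest: starting from the r=6 sphere, the 25×29 cube at (13.5, 6) misses the remaining region (no effect) — 1 connected region; the r=11.5 cylinder at (2, 3) gives a regular 16-gon of circumradius 11.5 (constant along its height); Taking the union: the result so far lies entirely inside the r=11.5 cylinder at (2, 3), so the union is just the r=11.5 cylinder at (2, 3) — 1 connected region. The outline is a single polygon with 16 vertices. Extrusion per mm of travel: 0.25 × 0.12 / (π × 0.875²) = 0.012473. Accumulating E over each segment gives final E = 0.8952.

G0 X-9.50 Y3.00 Z6.12
G1 X-8.62 Y-1.40 E0.0560
G1 X-6.13 Y-5.13 E0.1119
G1 X-2.40 Y-7.62 E0.1678
G1 X2.00 Y-8.50 E0.2238
G1 X6.40 Y-7.62 E0.2798
G1 X10.13 Y-5.13 E0.3357
G1 X12.62 Y-1.40 E0.3916
G1 X13.50 Y3.00 E0.4476
G1 X12.62 Y7.40 E0.5036
G1 X10.13 Y11.13 E0.5595
G1 X6.40 Y13.62 E0.6154
G1 X2.00 Y14.50 E0.6714
G1 X-2.40 Y13.62 E0.7274
G1 X-6.13 Y11.13 E0.7833
G1 X-8.62 Y7.40 E0.8393
G1 X-9.50 Y3.00 E0.8952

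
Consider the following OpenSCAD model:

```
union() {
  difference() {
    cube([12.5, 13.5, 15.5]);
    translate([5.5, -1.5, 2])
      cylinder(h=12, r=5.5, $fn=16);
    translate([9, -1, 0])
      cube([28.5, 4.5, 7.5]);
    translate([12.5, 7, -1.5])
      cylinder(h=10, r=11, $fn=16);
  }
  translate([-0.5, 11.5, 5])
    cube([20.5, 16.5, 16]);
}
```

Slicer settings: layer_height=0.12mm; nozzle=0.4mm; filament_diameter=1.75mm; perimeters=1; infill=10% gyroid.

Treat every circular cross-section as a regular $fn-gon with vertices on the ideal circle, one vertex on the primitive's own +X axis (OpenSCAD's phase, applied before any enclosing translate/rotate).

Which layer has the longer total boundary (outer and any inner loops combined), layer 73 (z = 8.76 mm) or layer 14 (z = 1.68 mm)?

Layer 73 (z = 8.76): the 12.5×13.5 cube contributes its full rectangle (perimeter 52.00 mm); the cylinder at (5.5, -1.5): section is a regular 16-gon, circumradius r=5.5 (perimeter = 2·16·5.500·sin(180°/16) = 34.34 mm); the cube at (9, -1) is not intersected at this z (z outside [0, 7.5]); the cylinder at (12.5, 7) is absent (z outside [-1.5, 8.5]); After the difference (first − rest): starting from the 12.5×13.5 cube, the r=5.5 cylinder at (5.5, -1.5) partially overlaps it — only the 30.25 mm² overlap (of its 92.61 mm²) is removed, clipping the outline — boundary = 55.71 mm; the 20.5×16.5 cube at (-0.5, 11.5) contributes its full rectangle (perimeter 74.00 mm); Combining (union): the regions partially overlap (shared area 25.00 mm²), so the edge portions inside another operand are dropped and the merged outline is re-measured after clipping — boundary = 100.71 mm. So its perimeter = 100.71 mm. Layer 14 (z = 1.68): the cube (footprint 12.5×13.5) is included at this height (perimeter 52.00 mm); the cylinder at (5.5, -1.5) does not reach this height (z outside [2, 14]); the cube at (9, -1) (footprint 28.5×4.5) is included at this height (perimeter 66.00 mm); the cylinder at (12.5, 7): section is a regular 16-gon, circumradius r=11 (perimeter = 2·16·11.000·sin(180°/16) = 68.67 mm); Subtracting the remaining from the first: starting from the 12.5×13.5 cube, the 28.5×4.5 cube at (9, -1) partially overlaps it — only the 12.25 mm² overlap (of its 128.25 mm²) is removed, clipping the outline; the r=11 cylinder at (12.5, 7) partially overlaps it — only the 124.12 mm² overlap (of its 370.44 mm²) is removed, clipping the outline — boundary = 36.26 mm; the cube at (-0.5, 11.5) is absent (z outside [5, 21]); Taking the union: only that combined region is present, so the union is just that shape — boundary = 36.26 mm. So its perimeter = 36.26 mm. Layer 73 is larger (100.71 vs 36.26 mm).

layer 73 (z = 8.76 mm)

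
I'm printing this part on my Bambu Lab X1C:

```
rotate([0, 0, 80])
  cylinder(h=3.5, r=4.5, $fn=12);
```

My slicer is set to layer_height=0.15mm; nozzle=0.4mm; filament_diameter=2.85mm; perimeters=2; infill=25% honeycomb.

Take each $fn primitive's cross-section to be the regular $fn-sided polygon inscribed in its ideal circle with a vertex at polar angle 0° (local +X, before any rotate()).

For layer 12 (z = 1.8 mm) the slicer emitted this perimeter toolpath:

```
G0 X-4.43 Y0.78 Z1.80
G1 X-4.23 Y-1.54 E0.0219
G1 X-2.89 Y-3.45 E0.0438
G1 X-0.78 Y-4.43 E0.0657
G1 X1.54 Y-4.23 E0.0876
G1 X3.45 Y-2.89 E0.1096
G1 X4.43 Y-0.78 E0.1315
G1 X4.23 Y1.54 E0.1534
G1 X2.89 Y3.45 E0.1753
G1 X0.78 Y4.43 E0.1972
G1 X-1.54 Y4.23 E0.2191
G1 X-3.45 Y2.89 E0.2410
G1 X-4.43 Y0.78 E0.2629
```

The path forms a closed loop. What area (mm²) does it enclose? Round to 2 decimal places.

60.75 mm²

Apply the shoelace formula to the sequence of (X, Y) vertices; enclosed area = 60.75 mm².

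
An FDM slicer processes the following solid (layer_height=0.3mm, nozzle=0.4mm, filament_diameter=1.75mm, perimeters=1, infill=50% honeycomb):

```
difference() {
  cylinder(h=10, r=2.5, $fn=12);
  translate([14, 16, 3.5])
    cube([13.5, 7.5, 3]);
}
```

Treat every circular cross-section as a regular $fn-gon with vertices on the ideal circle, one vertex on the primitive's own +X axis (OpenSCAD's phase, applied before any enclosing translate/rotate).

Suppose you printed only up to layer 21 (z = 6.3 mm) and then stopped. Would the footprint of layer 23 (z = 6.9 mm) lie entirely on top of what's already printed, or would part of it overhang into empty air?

Compare the two slices. At z = 6.3: the r=2.5 cylinder contributes a regular 12-gon of circumradius 2.5 (area = (12/2)·2.500²·sin(360°/12) = 18.75 mm²); the cube at (14, 16) is present — its section is the full 13.5×7.5 rectangle (area 101.25 mm²); Subtracting the remaining from the first: starting from the r=2.5 cylinder (18.75 mm²), the 13.5×7.5 cube at (14, 16) misses the remaining region (no effect) — area = 18.75 mm². At z = 6.9: the cylinder: section is a regular 12-gon, circumradius r=2.5 (area = (12/2)·2.500²·sin(360°/12) = 18.75 mm²); the cube at (14, 16) is not intersected at this z (z outside [3.5, 6.5]); After the difference (first − rest): none of the subtracted shapes is present at this height, so the r=2.5 cylinder is unchanged — area = 18.75 mm². Checking containment: the cross-section at z = 6.9 is a subset of the cross-section at z = 6.3.

entirely on top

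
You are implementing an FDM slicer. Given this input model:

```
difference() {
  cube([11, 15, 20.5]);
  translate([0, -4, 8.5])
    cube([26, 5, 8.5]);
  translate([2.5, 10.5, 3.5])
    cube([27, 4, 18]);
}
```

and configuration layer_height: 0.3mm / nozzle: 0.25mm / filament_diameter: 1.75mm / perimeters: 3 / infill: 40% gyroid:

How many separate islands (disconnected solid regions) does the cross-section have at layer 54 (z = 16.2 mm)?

At z = 16.2 mm: the cube (footprint 11×15) is included at this height; the cube at (0, -4) is present — its section is the full 26×5 rectangle; the 27×4 cube at (2.5, 10.5) contributes its full rectangle; Subtracting the remaining from the first: starting from the 11×15 cube, the 26×5 cube at (0, -4) partially overlaps it — only the 11.00 mm² overlap (of its 130.00 mm²) is removed, clipping the outline; the 27×4 cube at (2.5, 10.5) partially overlaps it — only the 34.00 mm² overlap (of its 108.00 mm²) is removed, clipping the outline — 1 connected region. Overall, the cross-section is a single solid region. Island count = 1.

1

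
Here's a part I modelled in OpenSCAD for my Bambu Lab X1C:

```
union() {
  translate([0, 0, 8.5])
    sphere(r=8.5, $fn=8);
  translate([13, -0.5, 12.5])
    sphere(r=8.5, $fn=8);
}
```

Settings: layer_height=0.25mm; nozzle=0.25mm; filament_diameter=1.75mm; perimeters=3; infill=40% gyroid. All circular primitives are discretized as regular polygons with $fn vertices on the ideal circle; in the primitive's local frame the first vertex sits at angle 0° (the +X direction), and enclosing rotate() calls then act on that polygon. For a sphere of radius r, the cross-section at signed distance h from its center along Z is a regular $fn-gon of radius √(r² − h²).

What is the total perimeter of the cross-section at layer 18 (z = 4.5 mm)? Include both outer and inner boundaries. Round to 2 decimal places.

At z = 4.5 mm: the sphere: section is a regular 8-gon, circumradius = √(r²−h²) = √(8.5²−4²) = 7.500 (perimeter = 2·8·7.500·sin(180°/8) = 45.92 mm); the r=8.5 sphere at (13, -0.5) contributes a regular 8-gon of circumradius √(8.5²−8²) = 2.872 (perimeter = 2·8·2.872·sin(180°/8) = 17.59 mm); Merging all regions: the 2 present regions are separate (no shared area or edge), so areas and boundary lengths simply add and each stays a separate island — boundary = 63.51 mm. Overall, the cross-section has 2 separate islands. Total boundary length (outer) = 63.51 mm.

63.51 mm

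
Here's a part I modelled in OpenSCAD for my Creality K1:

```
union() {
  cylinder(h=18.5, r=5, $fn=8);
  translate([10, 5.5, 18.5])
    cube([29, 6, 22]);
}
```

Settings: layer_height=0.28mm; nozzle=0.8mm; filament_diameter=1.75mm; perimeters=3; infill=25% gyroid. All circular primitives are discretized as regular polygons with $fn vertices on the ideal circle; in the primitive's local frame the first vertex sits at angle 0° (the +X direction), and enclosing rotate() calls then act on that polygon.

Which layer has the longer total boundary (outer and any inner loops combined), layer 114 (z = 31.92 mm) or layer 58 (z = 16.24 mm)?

layer 114 (z = 31.92 mm)

Layer 114 (z = 31.92): the cylinder is not intersected at this z (z outside [0, 18.5]); the 29×6 cube at (10, 5.5) contributes its full rectangle (perimeter 70.00 mm); Taking the union: only the 29×6 cube at (10, 5.5) is present, so the union is just that shape — boundary = 70.00 mm. So its perimeter = 70.00 mm. Layer 58 (z = 16.24): the cylinder: section is a regular 8-gon, circumradius r=5 (perimeter = 2·8·5.000·sin(180°/8) = 30.61 mm); the cube at (10, 5.5) does not reach this height (z outside [18.5, 40.5]); Combining (union): only the r=5 cylinder is present, so the union is just that shape — boundary = 30.61 mm. So its perimeter = 30.61 mm. Layer 114 is larger (70.00 vs 30.61 mm).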